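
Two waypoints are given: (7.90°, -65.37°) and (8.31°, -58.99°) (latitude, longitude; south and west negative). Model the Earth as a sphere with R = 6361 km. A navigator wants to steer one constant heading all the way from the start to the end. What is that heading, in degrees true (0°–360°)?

86.3°

Meridional parts: M(φ₁)=+0.1383, M(φ₂)=+0.1455 → ΔM = +0.0072;  Δλ = +0.1114 rad
tan C = Δλ / ΔM = +15.4055 → C = 86.29°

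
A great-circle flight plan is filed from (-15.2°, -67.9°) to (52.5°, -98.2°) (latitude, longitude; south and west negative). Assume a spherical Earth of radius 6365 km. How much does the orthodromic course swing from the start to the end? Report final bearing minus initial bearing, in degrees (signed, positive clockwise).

-11.9°

At departure: θ₁ = atan2(sin Δλ cos φ₂, cos φ₁ sin φ₂ − sin φ₁ cos φ₂ cos Δλ) = 341.22°
At arrival: θ₂ = atan2(sin Δλ cos φ₁, −cos φ₂ sin φ₁ + sin φ₂ cos φ₁ cos Δλ) = 329.32°
Δθ = θ₂ − θ₁ = -11.9°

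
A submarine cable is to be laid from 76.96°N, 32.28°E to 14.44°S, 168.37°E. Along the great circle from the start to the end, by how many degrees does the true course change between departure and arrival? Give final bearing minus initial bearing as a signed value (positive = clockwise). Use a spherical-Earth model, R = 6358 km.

+123.0°

At departure: θ₁ = atan2(sin Δλ cos φ₂, cos φ₁ sin φ₂ − sin φ₁ cos φ₂ cos Δλ) = 47.13°
At arrival: θ₂ = atan2(sin Δλ cos φ₁, −cos φ₂ sin φ₁ + sin φ₂ cos φ₁ cos Δλ) = 170.17°
Δθ = θ₂ − θ₁ = +123.0°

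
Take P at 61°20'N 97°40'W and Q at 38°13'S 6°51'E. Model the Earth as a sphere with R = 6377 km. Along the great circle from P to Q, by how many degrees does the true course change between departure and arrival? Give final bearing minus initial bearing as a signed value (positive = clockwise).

+43.7°

Initial bearing θ₁ = atan2(sin Δλ cos φ₂, cos φ₁ sin φ₂ − sin φ₁ cos φ₂ cos Δλ) = 99.26°
Final bearing θ₂ = (initial bearing from the destination back to the start) + 180° = 142.94°
Δθ = θ₂ − θ₁ = +43.7°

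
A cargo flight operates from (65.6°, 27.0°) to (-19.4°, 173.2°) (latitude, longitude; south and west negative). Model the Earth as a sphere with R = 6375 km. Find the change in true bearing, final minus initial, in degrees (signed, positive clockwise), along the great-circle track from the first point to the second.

Initial bearing θ₁ = atan2(sin Δλ cos φ₂, cos φ₁ sin φ₂ − sin φ₁ cos φ₂ cos Δλ) = 42.30°
Final bearing θ₂ = (initial bearing from the destination back to the start) + 180° = 162.86°
Δθ = θ₂ − θ₁ = +120.6°

+120.6°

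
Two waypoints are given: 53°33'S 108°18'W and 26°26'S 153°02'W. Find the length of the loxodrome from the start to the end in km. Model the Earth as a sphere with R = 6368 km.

Δψ = ln[tan(π/4+φ₂/2)/tan(π/4+φ₁/2)] = +0.6322;  Δφ = +0.4733 rad,  Δλ = -0.7807 rad
q = Δφ/Δψ = 0.7486
d = R·√(Δφ² + q²Δλ²) = 6368·0.75203 = 4789 km

4789 km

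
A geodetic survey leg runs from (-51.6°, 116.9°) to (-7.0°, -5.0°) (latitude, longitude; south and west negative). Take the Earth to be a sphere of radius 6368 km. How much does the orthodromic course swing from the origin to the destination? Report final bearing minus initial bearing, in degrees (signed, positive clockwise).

+87.2°

Initial bearing θ₁ = atan2(sin Δλ cos φ₂, cos φ₁ sin φ₂ − sin φ₁ cos φ₂ cos Δλ) = 239.99°
Final bearing θ₂ = (initial bearing from the destination back to the start) + 180° = 327.19°
Δθ = θ₂ − θ₁ = +87.2°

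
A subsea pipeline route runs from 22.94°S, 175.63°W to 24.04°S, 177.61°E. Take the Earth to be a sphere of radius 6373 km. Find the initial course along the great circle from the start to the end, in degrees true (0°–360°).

N = sin Δλ·cos φ₂ = -0.1075;  D = cos φ₁ sin φ₂ − sin φ₁ cos φ₂ cos Δλ = -0.0217
initial course = atan2(N, D) = 258.60°

258.6°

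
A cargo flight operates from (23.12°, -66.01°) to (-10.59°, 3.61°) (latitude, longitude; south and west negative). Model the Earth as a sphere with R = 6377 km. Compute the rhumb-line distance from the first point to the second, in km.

Rhumb course C = atan2(Δλ, Δψ) with Δψ = ln[tan(π/4+φ₂/2)/tan(π/4+φ₁/2)] = -0.6008, Δλ = +1.2151 → C = 116.31°
d = R·|Δφ| / |cos C| = 6377·0.58835 / 0.44324 = 8465 km

8465 km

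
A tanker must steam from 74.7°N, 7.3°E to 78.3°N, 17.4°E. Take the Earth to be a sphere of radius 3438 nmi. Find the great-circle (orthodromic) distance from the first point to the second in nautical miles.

cos σ = sin φ₁ sin φ₂ + cos φ₁ cos φ₂ cos Δλ
      = sin(74.70°)sin(78.30°) + cos(74.70°)cos(78.30°)cos(10.10°) = 0.9972
σ = 4.291° → d = Rσ = 3438·0.07488 = 257 nmi

257 nmi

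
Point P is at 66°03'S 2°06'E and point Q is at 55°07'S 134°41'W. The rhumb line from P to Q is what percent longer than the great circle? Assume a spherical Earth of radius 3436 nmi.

23.5%

Great circle: σ = 0.9515 rad → d_gc = Rσ = 3269.2 nmi
Rhumb: Δφ = +0.1908, Δλ = -2.3873, Δψ = +0.3929, q = Δφ/Δψ = 0.4857 → d_rh = R√(Δφ²+q²Δλ²) = 4037.5 nmi
Excess = (4037.5 − 3269.2) / 3269.2 = 768.3 / 3269.2 = 23.50% ≈ 23.5%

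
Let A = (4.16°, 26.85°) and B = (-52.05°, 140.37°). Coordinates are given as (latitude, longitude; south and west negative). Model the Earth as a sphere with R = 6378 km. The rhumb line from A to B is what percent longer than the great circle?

Great circle: σ = 1.8776 rad → d_gc = Rσ = 11975.1 km
Rhumb: Δφ = -0.9810, Δλ = +1.9813, Δψ = -1.1402, q = Δφ/Δψ = 0.8604 → d_rh = R√(Δφ²+q²Δλ²) = 12544.4 km
Excess = (12544.4 − 11975.1) / 11975.1 = 569.3 / 11975.1 = 4.754% ≈ 4.8%

4.8%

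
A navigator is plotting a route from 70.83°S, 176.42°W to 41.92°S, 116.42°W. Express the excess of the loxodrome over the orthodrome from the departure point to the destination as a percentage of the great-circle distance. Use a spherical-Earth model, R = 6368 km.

3.4%

Great circle: σ = 0.7179 rad → d_gc = Rσ = 4571.4 km
Rhumb: Δφ = +0.5046, Δλ = +1.0472, Δψ = +0.9713, q = Δφ/Δψ = 0.5195 → d_rh = R√(Δφ²+q²Δλ²) = 4724.8 km
Excess = (4724.8 − 4571.4) / 4571.4 = 153.4 / 4571.4 = 3.36% ≈ 3.4%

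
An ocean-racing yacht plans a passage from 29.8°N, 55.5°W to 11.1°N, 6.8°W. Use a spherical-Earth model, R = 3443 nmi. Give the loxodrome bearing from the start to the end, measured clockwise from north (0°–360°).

112.4°

Meridional parts: M(φ₁)=+0.5453, M(φ₂)=+0.1950 → ΔM = -0.3503;  Δλ = +0.8500 rad
tan C = Δλ / ΔM = -2.4263 → C = 112.40°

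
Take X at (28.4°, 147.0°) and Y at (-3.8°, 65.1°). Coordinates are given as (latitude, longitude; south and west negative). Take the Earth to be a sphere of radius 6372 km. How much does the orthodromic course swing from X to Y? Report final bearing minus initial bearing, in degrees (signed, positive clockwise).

-21.8°

Initial bearing θ₁ = atan2(sin Δλ cos φ₂, cos φ₁ sin φ₂ − sin φ₁ cos φ₂ cos Δλ) = 262.78°
Final bearing θ₂ = (initial bearing from the destination back to the start) + 180° = 241.00°
Δθ = θ₂ − θ₁ = -21.8°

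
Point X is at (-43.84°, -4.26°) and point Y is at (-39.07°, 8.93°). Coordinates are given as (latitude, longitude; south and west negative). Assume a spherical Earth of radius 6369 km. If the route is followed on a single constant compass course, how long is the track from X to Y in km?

Δψ = ln[tan(π/4+φ₂/2)/tan(π/4+φ₁/2)] = +0.1112;  Δφ = +0.0833 rad,  Δλ = +0.2302 rad
q = Δφ/Δψ = 0.7489
d = R·√(Δφ² + q²Δλ²) = 6369·0.19146 = 1219 km

1219 km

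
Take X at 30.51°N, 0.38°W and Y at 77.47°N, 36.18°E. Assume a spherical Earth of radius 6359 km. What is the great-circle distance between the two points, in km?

cos σ = sin φ₁ sin φ₂ + cos φ₁ cos φ₂ cos Δλ
      = sin(30.51°)sin(77.47°) + cos(30.51°)cos(77.47°)cos(36.56°) = 0.6457
σ = 49.780° → d = Rσ = 6359·0.86882 = 5525 km

5525 km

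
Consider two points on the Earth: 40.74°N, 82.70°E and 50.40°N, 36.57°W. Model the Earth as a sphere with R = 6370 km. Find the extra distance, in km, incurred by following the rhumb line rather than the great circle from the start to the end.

Great circle: cos σ = sin φ₁ sin φ₂ + cos φ₁ cos φ₂ cos Δλ,  σ = 1.3008 rad → d_gc = 8286.1 km
Rhumb line: Δψ = +0.2417, q = Δφ/Δψ = 0.6975, d_rh = R√(Δφ²+q²Δλ²) = 9310.8 km
Excess = 9310.8 − 8286.1 = 1024.7 ≈ 1025 km

1025 km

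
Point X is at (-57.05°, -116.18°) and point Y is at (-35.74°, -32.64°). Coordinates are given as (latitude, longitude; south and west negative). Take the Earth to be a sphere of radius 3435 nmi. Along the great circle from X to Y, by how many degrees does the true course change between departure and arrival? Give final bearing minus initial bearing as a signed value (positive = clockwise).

-66.7°

At departure: θ₁ = atan2(sin Δλ cos φ₂, cos φ₁ sin φ₂ − sin φ₁ cos φ₂ cos Δλ) = 106.64°
At arrival: θ₂ = atan2(sin Δλ cos φ₁, −cos φ₂ sin φ₁ + sin φ₂ cos φ₁ cos Δλ) = 39.94°
Δθ = θ₂ − θ₁ = -66.7°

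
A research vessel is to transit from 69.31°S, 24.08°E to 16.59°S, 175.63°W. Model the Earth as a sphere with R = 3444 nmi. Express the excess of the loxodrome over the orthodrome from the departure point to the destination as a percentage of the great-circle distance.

Great circle: σ = 1.6225 rad → d_gc = Rσ = 5587.8 nmi
Rhumb: Δφ = +0.9201, Δλ = +2.7976, Δψ = +1.4071, q = Δφ/Δψ = 0.6539 → d_rh = R√(Δφ²+q²Δλ²) = 7052.6 nmi
Excess = (7052.6 − 5587.8) / 5587.8 = 1464.8 / 5587.8 = 26.21% ≈ 26.2%

26.2%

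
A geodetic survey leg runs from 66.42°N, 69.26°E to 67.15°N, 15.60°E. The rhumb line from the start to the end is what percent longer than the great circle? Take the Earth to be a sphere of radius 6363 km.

Great circle: σ = 0.3579 rad → d_gc = Rσ = 2277.4 km
Rhumb: Δφ = +0.0127, Δλ = -0.9365, Δψ = +0.0323, q = Δφ/Δψ = 0.3942 → d_rh = R√(Δφ²+q²Δλ²) = 2350.2 km
Excess = (2350.2 − 2277.4) / 2277.4 = 72.8 / 2277.4 = 3.20% ≈ 3.2%

3.2%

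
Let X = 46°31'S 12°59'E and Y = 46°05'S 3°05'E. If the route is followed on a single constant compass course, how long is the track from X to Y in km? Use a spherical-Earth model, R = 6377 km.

Δψ = ln[tan(π/4+φ₂/2)/tan(π/4+φ₁/2)] = +0.0109;  Δφ = +0.0076 rad,  Δλ = -0.1728 rad
q = Δφ/Δψ = 0.6909
d = R·√(Δφ² + q²Δλ²) = 6377·0.11961 = 763 km

763 km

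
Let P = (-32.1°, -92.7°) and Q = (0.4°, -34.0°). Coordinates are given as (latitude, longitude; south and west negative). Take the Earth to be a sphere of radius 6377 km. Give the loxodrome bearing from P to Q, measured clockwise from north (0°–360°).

Meridional parts: M(φ₁)=-0.5921, M(φ₂)=+0.0070 → ΔM = +0.5991;  Δλ = +1.0245 rad
tan C = Δλ / ΔM = +1.7102 → C = 59.68°

59.7°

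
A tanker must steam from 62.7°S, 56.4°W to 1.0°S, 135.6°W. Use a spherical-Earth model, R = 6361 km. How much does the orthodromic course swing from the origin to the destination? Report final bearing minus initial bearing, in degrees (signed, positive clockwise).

At departure: θ₁ = atan2(sin Δλ cos φ₂, cos φ₁ sin φ₂ − sin φ₁ cos φ₂ cos Δλ) = 279.17°
At arrival: θ₂ = atan2(sin Δλ cos φ₁, −cos φ₂ sin φ₁ + sin φ₂ cos φ₁ cos Δλ) = 333.07°
Δθ = θ₂ − θ₁ = +53.9°

+53.9°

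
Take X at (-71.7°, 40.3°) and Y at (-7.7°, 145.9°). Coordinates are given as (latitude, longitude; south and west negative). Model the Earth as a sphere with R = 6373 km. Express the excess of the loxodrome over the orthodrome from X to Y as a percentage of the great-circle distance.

Great circle: σ = 1.5273 rad → d_gc = Rσ = 9733.2 km
Rhumb: Δφ = +1.1170, Δλ = +1.8431, Δψ = +1.6911, q = Δφ/Δψ = 0.6605 → d_rh = R√(Δφ²+q²Δλ²) = 10529.4 km
Excess = (10529.4 − 9733.2) / 9733.2 = 796.2 / 9733.2 = 8.18% ≈ 8.2%

8.2%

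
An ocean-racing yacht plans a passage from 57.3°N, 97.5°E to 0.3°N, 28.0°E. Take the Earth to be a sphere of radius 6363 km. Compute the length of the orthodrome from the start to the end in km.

8755 km

cos σ = sin φ₁ sin φ₂ + cos φ₁ cos φ₂ cos Δλ
      = sin(57.30°)sin(0.30°) + cos(57.30°)cos(0.30°)cos(-69.50°) = 0.1936
σ = 78.837° → d = Rσ = 6363·1.37597 = 8755 km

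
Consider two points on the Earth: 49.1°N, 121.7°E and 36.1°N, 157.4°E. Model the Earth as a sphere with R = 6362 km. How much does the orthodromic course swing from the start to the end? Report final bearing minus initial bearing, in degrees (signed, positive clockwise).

+24.7°

Initial bearing θ₁ = atan2(sin Δλ cos φ₂, cos φ₁ sin φ₂ − sin φ₁ cos φ₂ cos Δλ) = 103.15°
Final bearing θ₂ = (initial bearing from the destination back to the start) + 180° = 127.90°
Δθ = θ₂ − θ₁ = +24.7°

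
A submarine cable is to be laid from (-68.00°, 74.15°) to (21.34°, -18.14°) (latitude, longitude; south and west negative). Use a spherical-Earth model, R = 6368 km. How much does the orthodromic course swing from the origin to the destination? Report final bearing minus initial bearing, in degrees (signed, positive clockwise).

At departure: θ₁ = atan2(sin Δλ cos φ₂, cos φ₁ sin φ₂ − sin φ₁ cos φ₂ cos Δλ) = 276.24°
At arrival: θ₂ = atan2(sin Δλ cos φ₁, −cos φ₂ sin φ₁ + sin φ₂ cos φ₁ cos Δλ) = 336.43°
Δθ = θ₂ − θ₁ = +60.2°

+60.2°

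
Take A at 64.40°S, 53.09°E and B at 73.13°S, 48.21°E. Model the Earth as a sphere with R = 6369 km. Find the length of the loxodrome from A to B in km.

Δψ = ln[tan(π/4+φ₂/2)/tan(π/4+φ₁/2)] = -0.4266;  Δφ = -0.1524 rad,  Δλ = -0.0852 rad
q = Δφ/Δψ = 0.3571
d = R·√(Δφ² + q²Δλ²) = 6369·0.15537 = 990 km

990 km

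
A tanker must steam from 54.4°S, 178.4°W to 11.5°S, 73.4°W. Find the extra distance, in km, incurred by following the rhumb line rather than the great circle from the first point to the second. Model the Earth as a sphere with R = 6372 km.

Great circle: cos σ = sin φ₁ sin φ₂ + cos φ₁ cos φ₂ cos Δλ,  σ = 1.5563 rad → d_gc = 9916.9 km
Rhumb line: Δψ = +0.9340, q = Δφ/Δψ = 0.8016, d_rh = R√(Δφ²+q²Δλ²) = 10506.5 km
Excess = 10506.5 − 9916.9 = 589.6 ≈ 590 km

590 km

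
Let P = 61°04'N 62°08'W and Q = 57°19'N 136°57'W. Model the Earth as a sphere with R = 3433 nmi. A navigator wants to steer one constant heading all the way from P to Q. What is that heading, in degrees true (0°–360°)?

264.4°

Meridional parts: M(φ₁)=+1.3548, M(φ₂)=+1.2269 → ΔM = -0.1279;  Δλ = -1.3058 rad
tan C = Δλ / ΔM = +10.2062 → C = 264.40°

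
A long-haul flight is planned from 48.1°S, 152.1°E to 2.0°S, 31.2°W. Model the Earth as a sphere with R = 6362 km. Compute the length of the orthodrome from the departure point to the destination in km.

14415 km

cos σ = sin φ₁ sin φ₂ + cos φ₁ cos φ₂ cos Δλ
      = sin(-48.10°)sin(-2.00°) + cos(-48.10°)cos(-2.00°)cos(176.70°) = -0.6403
σ = 129.817° → d = Rσ = 6362·2.26574 = 14415 km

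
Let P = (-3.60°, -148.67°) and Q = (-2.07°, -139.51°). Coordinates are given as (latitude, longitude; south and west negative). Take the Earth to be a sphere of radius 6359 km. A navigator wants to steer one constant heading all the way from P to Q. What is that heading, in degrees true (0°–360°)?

Meridional parts: M(φ₁)=-0.0629, M(φ₂)=-0.0361 → ΔM = +0.0267;  Δλ = +0.1599 rad
tan C = Δλ / ΔM = +5.9794 → C = 80.51°

80.5°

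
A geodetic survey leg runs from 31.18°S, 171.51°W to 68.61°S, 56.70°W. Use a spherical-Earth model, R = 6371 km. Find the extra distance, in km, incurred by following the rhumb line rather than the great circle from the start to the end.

967 km

Great circle: cos σ = sin φ₁ sin φ₂ + cos φ₁ cos φ₂ cos Δλ,  σ = 1.2120 rad → d_gc = 7721.7 km
Rhumb line: Δψ = -1.0935, q = Δφ/Δψ = 0.5974, d_rh = R√(Δφ²+q²Δλ²) = 8688.5 km
Excess = 8688.5 − 7721.7 = 966.8 ≈ 967 km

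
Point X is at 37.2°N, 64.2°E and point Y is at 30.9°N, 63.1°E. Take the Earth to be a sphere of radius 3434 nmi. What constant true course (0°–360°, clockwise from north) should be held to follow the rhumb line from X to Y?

Meridional parts: M(φ₁)=+0.7004, M(φ₂)=+0.5675 → ΔM = -0.1328;  Δλ = -0.0192 rad
tan C = Δλ / ΔM = +0.1445 → C = 188.22°

188.2°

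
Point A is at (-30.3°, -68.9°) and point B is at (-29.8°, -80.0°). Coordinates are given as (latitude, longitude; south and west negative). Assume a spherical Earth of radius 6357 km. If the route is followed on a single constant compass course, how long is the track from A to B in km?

Rhumb course C = atan2(Δλ, Δψ) with Δψ = ln[tan(π/4+φ₂/2)/tan(π/4+φ₁/2)] = +0.0101, Δλ = -0.1937 → C = 272.98°
d = R·|Δφ| / |cos C| = 6357·0.00873 / 0.05197 = 1067 km

1067 km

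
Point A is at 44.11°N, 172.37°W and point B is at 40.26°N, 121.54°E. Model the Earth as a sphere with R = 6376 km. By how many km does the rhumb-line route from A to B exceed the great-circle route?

146 km

Great circle: cos σ = sin φ₁ sin φ₂ + cos φ₁ cos φ₂ cos Δλ,  σ = 0.8340 rad → d_gc = 5317.8 km
Rhumb line: Δψ = -0.0907, q = Δφ/Δψ = 0.7406, d_rh = R√(Δφ²+q²Δλ²) = 5463.8 km
Excess = 5463.8 − 5317.8 = 146.0 ≈ 146 km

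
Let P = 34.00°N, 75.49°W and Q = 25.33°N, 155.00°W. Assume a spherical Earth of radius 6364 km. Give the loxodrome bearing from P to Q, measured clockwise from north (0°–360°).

Meridional parts: M(φ₁)=+0.6317, M(φ₂)=+0.4572 → ΔM = -0.1744;  Δλ = -1.3877 rad
tan C = Δλ / ΔM = +7.9562 → C = 262.84°

262.8°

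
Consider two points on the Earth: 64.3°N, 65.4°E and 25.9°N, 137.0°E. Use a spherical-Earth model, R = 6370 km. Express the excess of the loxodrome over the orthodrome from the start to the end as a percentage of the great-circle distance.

3.8%

Great circle: σ = 1.0278 rad → d_gc = Rσ = 6546.9 km
Rhumb: Δφ = -0.6702, Δλ = +1.2497, Δψ = -1.0096, q = Δφ/Δψ = 0.6638 → d_rh = R√(Δφ²+q²Δλ²) = 6793.2 km
Excess = (6793.2 − 6546.9) / 6546.9 = 246.3 / 6546.9 = 3.76% ≈ 3.8%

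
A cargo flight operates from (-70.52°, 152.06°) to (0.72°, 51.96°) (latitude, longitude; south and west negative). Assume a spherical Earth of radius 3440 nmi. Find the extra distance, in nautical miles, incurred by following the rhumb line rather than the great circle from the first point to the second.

356 nmi

Great circle: cos σ = sin φ₁ sin φ₂ + cos φ₁ cos φ₂ cos Δλ,  σ = 1.6412 rad → d_gc = 5645.7 nmi
Rhumb line: Δψ = +1.7749, q = Δφ/Δψ = 0.7005, d_rh = R√(Δφ²+q²Δλ²) = 6001.7 nmi
Excess = 6001.7 − 5645.7 = 356.0 ≈ 356 nmi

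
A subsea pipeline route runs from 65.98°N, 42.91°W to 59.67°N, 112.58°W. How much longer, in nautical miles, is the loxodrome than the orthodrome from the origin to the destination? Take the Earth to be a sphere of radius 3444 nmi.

Great circle: cos σ = sin φ₁ sin φ₂ + cos φ₁ cos φ₂ cos Δλ,  σ = 0.5359 rad → d_gc = 1845.7 nmi
Rhumb line: Δψ = -0.2422, q = Δφ/Δψ = 0.4547, d_rh = R√(Δφ²+q²Δλ²) = 1941.7 nmi
Excess = 1941.7 − 1845.7 = 96.0 ≈ 96 nmi

96 nmi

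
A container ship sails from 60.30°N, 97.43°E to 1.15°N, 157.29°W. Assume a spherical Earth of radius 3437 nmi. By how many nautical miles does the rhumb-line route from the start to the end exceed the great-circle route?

332 nmi

Great circle: cos σ = sin φ₁ sin φ₂ + cos φ₁ cos φ₂ cos Δλ,  σ = 1.6842 rad → d_gc = 5788.4 nmi
Rhumb line: Δψ = -1.3074, q = Δφ/Δψ = 0.7896, d_rh = R√(Δφ²+q²Δλ²) = 6120.3 nmi
Excess = 6120.3 − 5788.4 = 331.9 ≈ 332 nmi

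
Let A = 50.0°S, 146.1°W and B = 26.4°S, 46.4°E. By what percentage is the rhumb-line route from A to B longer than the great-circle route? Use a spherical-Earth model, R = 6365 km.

Great circle: σ = 1.7941 rad → d_gc = Rσ = 11419.7 km
Rhumb: Δφ = +0.4119, Δλ = -2.9234, Δψ = +0.5327, q = Δφ/Δψ = 0.7732 → d_rh = R√(Δφ²+q²Δλ²) = 14625.1 km
Excess = (14625.1 − 11419.7) / 11419.7 = 3205.4 / 11419.7 = 28.07% ≈ 28.1%

28.1%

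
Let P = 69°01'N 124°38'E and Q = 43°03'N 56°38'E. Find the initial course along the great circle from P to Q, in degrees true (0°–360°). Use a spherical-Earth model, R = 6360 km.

269.1°

θ = atan2( sin Δλ·cos φ₂ ,  cos φ₁ sin φ₂ − sin φ₁ cos φ₂ cos Δλ )
  = atan2(-0.6775, -0.0111) = 269.06°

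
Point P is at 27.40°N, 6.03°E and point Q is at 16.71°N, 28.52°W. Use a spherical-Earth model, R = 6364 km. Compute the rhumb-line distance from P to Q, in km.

Rhumb course C = atan2(Δλ, Δψ) with Δψ = ln[tan(π/4+φ₂/2)/tan(π/4+φ₁/2)] = -0.2017, Δλ = -0.6030 → C = 251.51°
d = R·|Δφ| / |cos C| = 6364·0.18658 / 0.31721 = 3743 km

3743 km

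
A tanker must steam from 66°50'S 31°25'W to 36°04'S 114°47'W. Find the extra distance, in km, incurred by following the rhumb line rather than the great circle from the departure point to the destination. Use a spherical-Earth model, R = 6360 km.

374 km

Great circle: cos σ = sin φ₁ sin φ₂ + cos φ₁ cos φ₂ cos Δλ,  σ = 0.9545 rad → d_gc = 6070.8 km
Rhumb line: Δψ = +0.9092, q = Δφ/Δψ = 0.5906, d_rh = R√(Δφ²+q²Δλ²) = 6444.8 km
Excess = 6444.8 − 6070.8 = 374.0 ≈ 374 km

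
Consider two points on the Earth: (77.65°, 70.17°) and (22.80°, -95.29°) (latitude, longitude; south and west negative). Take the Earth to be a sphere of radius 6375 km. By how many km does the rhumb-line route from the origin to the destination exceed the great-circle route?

Great circle: cos σ = sin φ₁ sin φ₂ + cos φ₁ cos φ₂ cos Δλ,  σ = 1.3820 rad → d_gc = 8810.1 km
Rhumb line: Δψ = -1.8150, q = Δφ/Δψ = 0.5275, d_rh = R√(Δφ²+q²Δλ²) = 11469.0 km
Excess = 11469.0 − 8810.1 = 2658.9 ≈ 2659 km

2659 km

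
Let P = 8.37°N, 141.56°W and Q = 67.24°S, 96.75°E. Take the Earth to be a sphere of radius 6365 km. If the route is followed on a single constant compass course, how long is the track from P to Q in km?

Rhumb course C = atan2(Δλ, Δψ) with Δψ = ln[tan(π/4+φ₂/2)/tan(π/4+φ₁/2)] = -1.7497, Δλ = -2.1239 → C = 230.52°
d = R·|Δφ| / |cos C| = 6365·1.31964 / 0.63584 = 13210 km

13210 km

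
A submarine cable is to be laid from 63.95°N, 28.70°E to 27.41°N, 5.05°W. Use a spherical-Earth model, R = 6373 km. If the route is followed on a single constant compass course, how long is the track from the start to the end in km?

Rhumb course C = atan2(Δλ, Δψ) with Δψ = ln[tan(π/4+φ₂/2)/tan(π/4+φ₁/2)] = -0.9662, Δλ = -0.5890 → C = 211.37°
d = R·|Δφ| / |cos C| = 6373·0.63774 / 0.85382 = 4760 km

4760 km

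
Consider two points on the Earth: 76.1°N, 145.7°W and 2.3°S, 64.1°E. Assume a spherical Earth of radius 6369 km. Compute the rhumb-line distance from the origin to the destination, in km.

13763 km

Δψ = ln[tan(π/4+φ₂/2)/tan(π/4+φ₁/2)] = -2.1447;  Δφ = -1.3683 rad,  Δλ = -2.6215 rad
q = Δφ/Δψ = 0.6380
d = R·√(Δφ² + q²Δλ²) = 6369·2.16094 = 13763 km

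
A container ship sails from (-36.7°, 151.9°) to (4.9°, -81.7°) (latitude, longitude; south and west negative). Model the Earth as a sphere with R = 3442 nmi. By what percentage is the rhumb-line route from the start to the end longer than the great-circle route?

3.1%

Great circle: σ = 2.1236 rad → d_gc = Rσ = 7309.5 nmi
Rhumb: Δφ = +0.7261, Δλ = +2.2061, Δψ = +0.7751, q = Δφ/Δψ = 0.9368 → d_rh = R√(Δφ²+q²Δλ²) = 7539.4 nmi
Excess = (7539.4 − 7309.5) / 7309.5 = 229.9 / 7309.5 = 3.145% ≈ 3.1%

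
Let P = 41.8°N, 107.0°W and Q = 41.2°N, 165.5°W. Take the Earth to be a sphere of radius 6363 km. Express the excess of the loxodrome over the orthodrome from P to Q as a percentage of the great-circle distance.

2.1%

Great circle: σ = 0.7494 rad → d_gc = Rσ = 4768.3 km
Rhumb: Δφ = -0.0105, Δλ = -1.0210, Δψ = -0.0140, q = Δφ/Δψ = 0.7489 → d_rh = R√(Δφ²+q²Δλ²) = 4866.2 km
Excess = (4866.2 − 4768.3) / 4768.3 = 97.9 / 4768.3 = 2.053% ≈ 2.1%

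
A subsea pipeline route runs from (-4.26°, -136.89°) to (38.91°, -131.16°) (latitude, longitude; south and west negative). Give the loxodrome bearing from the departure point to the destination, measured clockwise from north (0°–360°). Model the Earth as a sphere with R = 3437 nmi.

7.0°

Meridional parts: M(φ₁)=-0.0744, M(φ₂)=+0.7383 → ΔM = +0.8127;  Δλ = +0.1000 rad
tan C = Δλ / ΔM = +0.1231 → C = 7.02°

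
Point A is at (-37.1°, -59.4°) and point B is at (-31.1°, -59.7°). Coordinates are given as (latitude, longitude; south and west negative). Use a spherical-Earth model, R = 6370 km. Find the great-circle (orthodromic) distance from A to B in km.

Haversine: a = sin²(Δφ/2)+cos φ₁ cos φ₂ sin²(Δλ/2) = 0.00274;  σ = 2·atan2(√a,√(1−a))
σ = 6.005° → d = Rσ = 6370·0.10481 = 668 km

668 km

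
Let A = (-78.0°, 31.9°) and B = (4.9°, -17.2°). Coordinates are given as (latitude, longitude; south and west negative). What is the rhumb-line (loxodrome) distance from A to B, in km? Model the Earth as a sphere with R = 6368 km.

Rhumb course C = atan2(Δλ, Δψ) with Δψ = ln[tan(π/4+φ₂/2)/tan(π/4+φ₁/2)] = +2.3384, Δλ = -0.8570 → C = 339.87°
d = R·|Δφ| / |cos C| = 6368·1.44688 / 0.93894 = 9813 km

9813 km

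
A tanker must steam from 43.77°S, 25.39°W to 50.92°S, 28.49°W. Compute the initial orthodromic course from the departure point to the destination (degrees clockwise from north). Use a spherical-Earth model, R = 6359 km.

N = sin Δλ·cos φ₂ = -0.0341;  D = cos φ₁ sin φ₂ − sin φ₁ cos φ₂ cos Δλ = -0.1251
initial course = atan2(N, D) = 195.24°

195.2°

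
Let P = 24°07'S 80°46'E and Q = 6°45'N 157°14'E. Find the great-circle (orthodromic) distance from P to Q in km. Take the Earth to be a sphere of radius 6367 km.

8952 km

cos σ = sin φ₁ sin φ₂ + cos φ₁ cos φ₂ cos Δλ
      = sin(-24.12°)sin(6.75°) + cos(-24.12°)cos(6.75°)cos(76.47°) = 0.1641
σ = 80.556° → d = Rσ = 6367·1.40597 = 8952 km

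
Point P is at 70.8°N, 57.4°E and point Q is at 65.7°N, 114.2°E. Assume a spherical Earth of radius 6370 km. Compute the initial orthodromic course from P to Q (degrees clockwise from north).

75.8°

N = sin Δλ·cos φ₂ = +0.3443;  D = cos φ₁ sin φ₂ − sin φ₁ cos φ₂ cos Δλ = +0.0869
initial course = atan2(N, D) = 75.83°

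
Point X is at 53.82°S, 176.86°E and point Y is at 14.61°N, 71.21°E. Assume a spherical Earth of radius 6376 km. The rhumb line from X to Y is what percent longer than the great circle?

Great circle: σ = 1.9366 rad → d_gc = Rσ = 12347.7 km
Rhumb: Δφ = +1.1943, Δλ = -1.8439, Δψ = +1.3766, q = Δφ/Δψ = 0.8676 → d_rh = R√(Δφ²+q²Δλ²) = 12729.0 km
Excess = (12729.0 − 12347.7) / 12347.7 = 381.3 / 12347.7 = 3.09% ≈ 3.1%

3.1%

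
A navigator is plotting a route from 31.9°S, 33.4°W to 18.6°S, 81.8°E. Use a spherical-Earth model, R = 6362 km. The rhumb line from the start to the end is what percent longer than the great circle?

Great circle: σ = 1.7457 rad → d_gc = Rσ = 11106.3 km
Rhumb: Δφ = +0.2321, Δλ = +2.0106, Δψ = +0.2575, q = Δφ/Δψ = 0.9015 → d_rh = R√(Δφ²+q²Δλ²) = 11625.9 km
Excess = (11625.9 − 11106.3) / 11106.3 = 519.6 / 11106.3 = 4.68% ≈ 4.7%

4.7%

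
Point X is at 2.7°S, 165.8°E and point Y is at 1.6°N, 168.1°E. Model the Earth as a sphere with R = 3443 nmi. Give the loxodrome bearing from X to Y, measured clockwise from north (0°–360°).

28.1°

Meridional parts: M(φ₁)=-0.0471, M(φ₂)=+0.0279 → ΔM = +0.0751;  Δλ = +0.0401 rad
tan C = Δλ / ΔM = +0.5347 → C = 28.13°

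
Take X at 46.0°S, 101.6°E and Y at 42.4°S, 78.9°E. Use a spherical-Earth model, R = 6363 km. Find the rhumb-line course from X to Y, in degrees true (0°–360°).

282.5°

Δψ = ln[tan(π/4+φ₂/2)/tan(π/4+φ₁/2)] = +0.0877
Δλ = -0.3962 rad (taken the short way round)
course = atan2(Δλ, Δψ) = 282.48°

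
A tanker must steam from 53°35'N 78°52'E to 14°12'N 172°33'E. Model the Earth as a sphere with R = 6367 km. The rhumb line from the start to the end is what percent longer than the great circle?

4.6%

Great circle: σ = 1.4097 rad → d_gc = Rσ = 8975.4 km
Rhumb: Δφ = -0.6874, Δλ = +1.6351, Δψ = -0.8615, q = Δφ/Δψ = 0.7979 → d_rh = R√(Δφ²+q²Δλ²) = 9389.2 km
Excess = (9389.2 − 8975.4) / 8975.4 = 413.8 / 8975.4 = 4.61% ≈ 4.6%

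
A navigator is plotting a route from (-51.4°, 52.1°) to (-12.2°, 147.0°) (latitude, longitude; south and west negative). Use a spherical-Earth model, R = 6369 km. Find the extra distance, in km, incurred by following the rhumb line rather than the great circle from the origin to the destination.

400 km

Great circle: cos σ = sin φ₁ sin φ₂ + cos φ₁ cos φ₂ cos Δλ,  σ = 1.4575 rad → d_gc = 9282.7 km
Rhumb line: Δψ = +0.8347, q = Δφ/Δψ = 0.8197, d_rh = R√(Δφ²+q²Δλ²) = 9682.5 km
Excess = 9682.5 − 9282.7 = 399.8 ≈ 400 km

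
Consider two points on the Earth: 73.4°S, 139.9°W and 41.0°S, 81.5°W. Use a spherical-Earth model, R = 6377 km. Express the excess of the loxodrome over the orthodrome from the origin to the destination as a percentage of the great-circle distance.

Great circle: σ = 0.7352 rad → d_gc = Rσ = 4688.4 km
Rhumb: Δφ = +0.5655, Δλ = +1.0193, Δψ = +1.1391, q = Δφ/Δψ = 0.4964 → d_rh = R√(Δφ²+q²Δλ²) = 4839.1 km
Excess = (4839.1 − 4688.4) / 4688.4 = 150.7 / 4688.4 = 3.21% ≈ 3.2%

3.2%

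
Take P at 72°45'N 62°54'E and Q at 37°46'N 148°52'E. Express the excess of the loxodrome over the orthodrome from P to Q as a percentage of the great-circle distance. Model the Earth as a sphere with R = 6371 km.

7.1%

Great circle: σ = 0.9256 rad → d_gc = Rσ = 5896.7 km
Rhumb: Δφ = -0.6106, Δλ = +1.5004, Δψ = -1.1731, q = Δφ/Δψ = 0.5205 → d_rh = R√(Δφ²+q²Δλ²) = 6315.4 km
Excess = (6315.4 − 5896.7) / 5896.7 = 418.7 / 5896.7 = 7.10% ≈ 7.1%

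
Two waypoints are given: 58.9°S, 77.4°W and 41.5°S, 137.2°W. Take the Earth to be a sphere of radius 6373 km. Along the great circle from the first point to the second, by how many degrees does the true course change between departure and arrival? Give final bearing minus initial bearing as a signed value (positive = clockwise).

+48.2°

Initial bearing θ₁ = atan2(sin Δλ cos φ₂, cos φ₁ sin φ₂ − sin φ₁ cos φ₂ cos Δλ) = 268.26°
Final bearing θ₂ = (initial bearing from the destination back to the start) + 180° = 316.42°
Δθ = θ₂ − θ₁ = +48.2°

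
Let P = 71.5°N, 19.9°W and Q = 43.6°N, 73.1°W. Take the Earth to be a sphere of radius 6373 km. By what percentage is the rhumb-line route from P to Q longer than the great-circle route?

2.7%

Great circle: σ = 0.6573 rad → d_gc = Rσ = 4189.1 km
Rhumb: Δφ = -0.4869, Δλ = -0.9285, Δψ = -0.9676, q = Δφ/Δψ = 0.5032 → d_rh = R√(Δφ²+q²Δλ²) = 4301.0 km
Excess = (4301.0 − 4189.1) / 4189.1 = 111.9 / 4189.1 = 2.67% ≈ 2.7%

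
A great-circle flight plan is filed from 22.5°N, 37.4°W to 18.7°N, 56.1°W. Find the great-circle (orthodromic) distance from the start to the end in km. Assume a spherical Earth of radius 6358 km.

1986 km

Haversine: a = sin²(Δφ/2)+cos φ₁ cos φ₂ sin²(Δλ/2) = 0.02420;  σ = 2·atan2(√a,√(1−a))
σ = 17.898° → d = Rσ = 6358·0.31238 = 1986 km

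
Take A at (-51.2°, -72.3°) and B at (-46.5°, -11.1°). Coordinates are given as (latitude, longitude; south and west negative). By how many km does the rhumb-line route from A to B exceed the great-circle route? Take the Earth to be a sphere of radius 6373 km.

127 km

Great circle: cos σ = sin φ₁ sin φ₂ + cos φ₁ cos φ₂ cos Δλ,  σ = 0.6871 rad → d_gc = 4378.7 km
Rhumb line: Δψ = +0.1248, q = Δφ/Δψ = 0.6574, d_rh = R√(Δφ²+q²Δλ²) = 4505.3 km
Excess = 4505.3 − 4378.7 = 126.6 ≈ 127 km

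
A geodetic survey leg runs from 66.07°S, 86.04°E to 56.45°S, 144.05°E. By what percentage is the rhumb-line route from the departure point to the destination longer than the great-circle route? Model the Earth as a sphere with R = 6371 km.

Great circle: σ = 0.4938 rad → d_gc = Rσ = 3146.2 km
Rhumb: Δφ = +0.1679, Δλ = +1.0125, Δψ = +0.3524, q = Δφ/Δψ = 0.4765 → d_rh = R√(Δφ²+q²Δλ²) = 3254.3 km
Excess = (3254.3 − 3146.2) / 3146.2 = 108.1 / 3146.2 = 3.44% ≈ 3.4%

3.4%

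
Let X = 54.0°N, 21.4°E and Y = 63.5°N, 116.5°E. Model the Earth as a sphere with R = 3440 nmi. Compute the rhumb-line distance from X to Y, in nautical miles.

Δψ = ln[tan(π/4+φ₂/2)/tan(π/4+φ₁/2)] = +0.3220;  Δφ = +0.1658 rad,  Δλ = +1.6598 rad
q = Δφ/Δψ = 0.5149
d = R·√(Δφ² + q²Δλ²) = 3440·0.87061 = 2995 nmi

2995 nmi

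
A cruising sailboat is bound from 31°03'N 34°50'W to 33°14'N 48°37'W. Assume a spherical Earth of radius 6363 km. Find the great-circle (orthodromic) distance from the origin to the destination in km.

Haversine: a = sin²(Δφ/2)+cos φ₁ cos φ₂ sin²(Δλ/2) = 0.01068;  σ = 2·atan2(√a,√(1−a))
σ = 11.864° → d = Rσ = 6363·0.20706 = 1318 km

1318 km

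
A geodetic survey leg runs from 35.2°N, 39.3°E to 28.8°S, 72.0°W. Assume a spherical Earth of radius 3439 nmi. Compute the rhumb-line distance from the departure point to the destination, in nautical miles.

7388 nmi

Rhumb course C = atan2(Δλ, Δψ) with Δψ = ln[tan(π/4+φ₂/2)/tan(π/4+φ₁/2)] = -1.1824, Δλ = -1.9426 → C = 238.67°
d = R·|Δφ| / |cos C| = 3439·1.11701 / 0.51993 = 7388 nmi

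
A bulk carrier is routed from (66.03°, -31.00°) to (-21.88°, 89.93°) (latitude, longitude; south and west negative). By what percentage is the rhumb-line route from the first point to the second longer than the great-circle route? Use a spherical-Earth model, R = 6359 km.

6.2%

Great circle: σ = 2.1345 rad → d_gc = Rσ = 13573.1 km
Rhumb: Δφ = -1.5343, Δλ = +2.1106, Δψ = -1.9413, q = Δφ/Δψ = 0.7903 → d_rh = R√(Δφ²+q²Δλ²) = 14412.2 km
Excess = (14412.2 − 13573.1) / 13573.1 = 839.1 / 13573.1 = 6.18% ≈ 6.2%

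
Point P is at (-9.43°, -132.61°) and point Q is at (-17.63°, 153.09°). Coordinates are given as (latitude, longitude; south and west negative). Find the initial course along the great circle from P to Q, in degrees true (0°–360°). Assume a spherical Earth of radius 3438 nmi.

θ = atan2( sin Δλ·cos φ₂ ,  cos φ₁ sin φ₂ − sin φ₁ cos φ₂ cos Δλ )
  = atan2(-0.9175, -0.2565) = 254.38°

254.4°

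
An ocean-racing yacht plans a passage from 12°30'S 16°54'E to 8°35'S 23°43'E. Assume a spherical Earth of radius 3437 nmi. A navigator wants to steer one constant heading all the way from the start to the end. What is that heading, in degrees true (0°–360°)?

59.7°

Δψ = ln[tan(π/4+φ₂/2)/tan(π/4+φ₁/2)] = +0.0695
Δλ = +0.1190 rad (taken the short way round)
course = atan2(Δλ, Δψ) = 59.69°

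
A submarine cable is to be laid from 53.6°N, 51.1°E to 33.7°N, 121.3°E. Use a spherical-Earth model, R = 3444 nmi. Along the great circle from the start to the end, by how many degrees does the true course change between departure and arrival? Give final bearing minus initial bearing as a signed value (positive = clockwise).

Initial bearing θ₁ = atan2(sin Δλ cos φ₂, cos φ₁ sin φ₂ − sin φ₁ cos φ₂ cos Δλ) = 82.55°
Final bearing θ₂ = (initial bearing from the destination back to the start) + 180° = 134.99°
Δθ = θ₂ − θ₁ = +52.4°

+52.4°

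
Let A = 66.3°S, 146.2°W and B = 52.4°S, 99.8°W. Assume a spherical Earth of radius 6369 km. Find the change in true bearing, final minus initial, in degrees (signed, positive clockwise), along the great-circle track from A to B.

At departure: θ₁ = atan2(sin Δλ cos φ₂, cos φ₁ sin φ₂ − sin φ₁ cos φ₂ cos Δλ) = 81.40°
At arrival: θ₂ = atan2(sin Δλ cos φ₁, −cos φ₂ sin φ₁ + sin φ₂ cos φ₁ cos Δλ) = 40.64°
Δθ = θ₂ − θ₁ = -40.8°

-40.8°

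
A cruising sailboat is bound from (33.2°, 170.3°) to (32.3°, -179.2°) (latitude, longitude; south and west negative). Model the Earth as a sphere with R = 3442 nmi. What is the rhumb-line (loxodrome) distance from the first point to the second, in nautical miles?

533 nmi

Δψ = ln[tan(π/4+φ₂/2)/tan(π/4+φ₁/2)] = -0.0187;  Δφ = -0.0157 rad,  Δλ = +0.1833 rad
q = Δφ/Δψ = 0.8410
d = R·√(Δφ² + q²Δλ²) = 3442·0.15492 = 533 nmi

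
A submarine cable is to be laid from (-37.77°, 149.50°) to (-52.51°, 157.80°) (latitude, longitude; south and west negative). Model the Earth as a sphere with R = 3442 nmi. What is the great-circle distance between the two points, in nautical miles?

cos σ = sin φ₁ sin φ₂ + cos φ₁ cos φ₂ cos Δλ
      = sin(-37.77°)sin(-52.51°) + cos(-37.77°)cos(-52.51°)cos(8.30°) = 0.9621
σ = 15.835° → d = Rσ = 3442·0.27637 = 951 nmi

951 nmi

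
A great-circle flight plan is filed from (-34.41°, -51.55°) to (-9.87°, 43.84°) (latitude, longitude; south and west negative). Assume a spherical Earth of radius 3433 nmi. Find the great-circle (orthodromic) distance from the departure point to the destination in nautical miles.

5322 nmi

Haversine: a = sin²(Δφ/2)+cos φ₁ cos φ₂ sin²(Δλ/2) = 0.48974;  σ = 2·atan2(√a,√(1−a))
σ = 88.824° → d = Rσ = 3433·1.55028 = 5322 nmi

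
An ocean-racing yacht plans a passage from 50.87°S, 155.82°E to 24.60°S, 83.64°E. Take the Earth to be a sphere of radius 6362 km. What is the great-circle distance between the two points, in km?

Haversine: a = sin²(Δφ/2)+cos φ₁ cos φ₂ sin²(Δλ/2) = 0.25074;  σ = 2·atan2(√a,√(1−a))
σ = 60.098° → d = Rσ = 6362·1.04891 = 6673 km

6673 km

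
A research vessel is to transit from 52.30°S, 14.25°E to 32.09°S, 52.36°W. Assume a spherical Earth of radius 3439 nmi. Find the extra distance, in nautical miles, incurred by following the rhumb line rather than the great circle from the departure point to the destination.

87 nmi

Great circle: cos σ = sin φ₁ sin φ₂ + cos φ₁ cos φ₂ cos Δλ,  σ = 0.8944 rad → d_gc = 3075.7 nmi
Rhumb line: Δψ = +0.4828, q = Δφ/Δψ = 0.7306, d_rh = R√(Δφ²+q²Δλ²) = 3162.8 nmi
Excess = 3162.8 − 3075.7 = 87.1 ≈ 87 nmi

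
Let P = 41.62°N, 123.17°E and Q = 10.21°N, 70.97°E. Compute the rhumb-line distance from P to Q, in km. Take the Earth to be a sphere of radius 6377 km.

Δψ = ln[tan(π/4+φ₂/2)/tan(π/4+φ₁/2)] = -0.6211;  Δφ = -0.5482 rad,  Δλ = -0.9111 rad
q = Δφ/Δψ = 0.8826
d = R·√(Δφ² + q²Δλ²) = 6377·0.97321 = 6206 km

6206 km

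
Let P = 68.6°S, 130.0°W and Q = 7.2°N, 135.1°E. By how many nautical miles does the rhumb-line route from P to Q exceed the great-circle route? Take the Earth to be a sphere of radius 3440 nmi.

284 nmi

Great circle: cos σ = sin φ₁ sin φ₂ + cos φ₁ cos φ₂ cos Δλ,  σ = 1.7190 rad → d_gc = 5913.2 nmi
Rhumb line: Δψ = +1.7923, q = Δφ/Δψ = 0.7382, d_rh = R√(Δφ²+q²Δλ²) = 6196.8 nmi
Excess = 6196.8 − 5913.2 = 283.6 ≈ 284 nmi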